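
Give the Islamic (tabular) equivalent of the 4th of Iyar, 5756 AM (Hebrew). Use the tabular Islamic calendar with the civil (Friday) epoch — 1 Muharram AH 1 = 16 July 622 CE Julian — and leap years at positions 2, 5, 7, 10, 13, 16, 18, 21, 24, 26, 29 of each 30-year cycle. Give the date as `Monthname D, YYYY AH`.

Dhu al-Hijjah 4, 1416 AH

The source date corresponds to 23 April 1996 in the Gregorian calendar (JDN 2450197).
That day falls on 4 Dhu al-Hijjah 1416 AH in the tabular Islamic calendar.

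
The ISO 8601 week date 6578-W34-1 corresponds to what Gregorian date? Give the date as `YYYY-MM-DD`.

ISO week 1 of 6578 is the week containing the first Thursday of 6578.
Week 34, day 1 (Monday) lands on 6578-08-17.

6578-08-17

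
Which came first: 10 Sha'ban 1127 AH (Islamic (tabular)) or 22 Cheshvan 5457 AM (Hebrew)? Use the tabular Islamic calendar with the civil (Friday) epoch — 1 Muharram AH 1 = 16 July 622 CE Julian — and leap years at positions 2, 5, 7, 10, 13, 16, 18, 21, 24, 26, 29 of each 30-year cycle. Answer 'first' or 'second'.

second

The two dates have Julian Day Numbers 2347673 and 2340833 respectively.
Since 2340833 < 2347673, the second date comes first.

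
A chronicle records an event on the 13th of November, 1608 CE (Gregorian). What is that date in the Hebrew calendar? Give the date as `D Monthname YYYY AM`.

Both dates share Julian Day Number 2308687; in the Hebrew calendar that is 5 Kislev 5369 AM.

5 Kislev 5369 AM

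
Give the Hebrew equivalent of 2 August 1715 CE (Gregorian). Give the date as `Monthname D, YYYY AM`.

Both dates share Julian Day Number 2347664; in the Hebrew calendar that is 3 Av 5475 AM.

Av 3, 5475 AM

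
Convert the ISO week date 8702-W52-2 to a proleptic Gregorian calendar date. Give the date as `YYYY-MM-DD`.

ISO week 1 of 8702 is the week containing the first Thursday of 8702.
Week 52, day 2 (Tuesday) lands on 8702-12-23.

8702-12-23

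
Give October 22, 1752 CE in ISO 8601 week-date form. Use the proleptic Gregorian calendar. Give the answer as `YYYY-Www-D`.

1752-W42-7

The weekday is Sunday (ISO weekday 7).
That Sunday belongs to ISO week 42 of ISO year 1752.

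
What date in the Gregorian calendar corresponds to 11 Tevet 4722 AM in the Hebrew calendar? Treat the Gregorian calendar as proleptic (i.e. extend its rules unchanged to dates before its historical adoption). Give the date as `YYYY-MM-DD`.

Both dates share Julian Day Number 2072418; in the Gregorian calendar that is 26 December 961 CE.

0961-12-26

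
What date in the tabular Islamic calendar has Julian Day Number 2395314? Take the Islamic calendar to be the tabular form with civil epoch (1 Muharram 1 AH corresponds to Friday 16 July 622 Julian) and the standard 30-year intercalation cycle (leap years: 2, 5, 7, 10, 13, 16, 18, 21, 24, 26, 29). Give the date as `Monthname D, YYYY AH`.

Muharram 19, 1262 AH

The Gregorian equivalent of JDN 2395314 is 17 January 1846.
In the tabular Islamic calendar that day is Muharram 19, 1262 AH.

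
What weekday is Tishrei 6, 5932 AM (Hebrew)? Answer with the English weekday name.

In the Gregorian calendar this is 5 October 2171 (JDN 2514279).
Since JDN mod 7 = 5 (0 = Monday), the day is Saturday.

Saturday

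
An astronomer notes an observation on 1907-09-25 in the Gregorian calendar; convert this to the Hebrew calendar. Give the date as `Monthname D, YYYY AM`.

Both dates share Julian Day Number 2417844; in the Hebrew calendar that is 17 Tishrei 5668 AM.

Tishrei 17, 5668 AM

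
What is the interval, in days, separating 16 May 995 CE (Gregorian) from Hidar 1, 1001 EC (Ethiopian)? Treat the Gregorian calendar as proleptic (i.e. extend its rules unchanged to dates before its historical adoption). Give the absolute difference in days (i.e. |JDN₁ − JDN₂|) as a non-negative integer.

First date → JDN 2084612; second date → JDN 2089531.
The interval is |2084612 − 2089531| = 4919 days.

4919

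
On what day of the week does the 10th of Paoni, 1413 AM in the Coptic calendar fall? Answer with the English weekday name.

Equivalently 14 June 1697 Gregorian, JDN 2341042.
Since JDN mod 7 = 4 (0 = Monday), the day is Friday.

Friday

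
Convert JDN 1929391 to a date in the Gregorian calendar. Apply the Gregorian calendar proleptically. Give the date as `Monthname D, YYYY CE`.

May 23, 570 CE

JDN 2451545 is 1 Jan 2000; 1929391 is −522154 days from there.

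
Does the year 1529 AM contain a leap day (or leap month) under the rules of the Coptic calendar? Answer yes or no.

no

1529 mod 4 = 1; in the Coptic calendar a year is leap when year mod 4 = 3, so it is a common year.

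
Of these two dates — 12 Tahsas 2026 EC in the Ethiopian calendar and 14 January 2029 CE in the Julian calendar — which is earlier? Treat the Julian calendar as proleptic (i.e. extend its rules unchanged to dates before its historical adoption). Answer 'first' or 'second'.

Converting both to JDN: 2463953 vs 2462164; the smaller is the second.

second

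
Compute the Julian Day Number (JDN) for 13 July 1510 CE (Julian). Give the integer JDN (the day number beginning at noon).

2272779

In the proleptic Gregorian calendar the same day is 23 July 1510.
JDN 2451545 is 1 January 2000 CE (Gregorian); the target day is −178766 days from there, so JDN = 2272779.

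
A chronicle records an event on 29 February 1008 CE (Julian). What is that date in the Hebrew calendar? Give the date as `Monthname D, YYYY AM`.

Adar 19, 4768 AM

Both dates share Julian Day Number 2089289; in the Hebrew calendar that is 19 Adar 4768 AM.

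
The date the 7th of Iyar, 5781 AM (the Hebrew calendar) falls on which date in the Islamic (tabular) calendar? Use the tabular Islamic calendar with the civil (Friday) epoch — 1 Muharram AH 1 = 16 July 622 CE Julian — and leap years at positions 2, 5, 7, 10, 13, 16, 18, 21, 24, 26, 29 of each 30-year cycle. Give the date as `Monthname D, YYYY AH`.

Both dates share Julian Day Number 2459324; in the tabular Islamic calendar that is 7 Ramadan 1442 AH.

Ramadan 7, 1442 AH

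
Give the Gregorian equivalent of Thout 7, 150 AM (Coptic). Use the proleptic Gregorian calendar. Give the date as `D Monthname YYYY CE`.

5 September 433 CE

Julian Day Number of the source date = 1879458.
Converting JDN 1879458 to the Gregorian calendar gives 5 September 433 CE.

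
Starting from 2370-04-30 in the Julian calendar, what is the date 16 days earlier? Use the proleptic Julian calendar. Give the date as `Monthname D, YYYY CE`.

April 14, 2370 CE

The starting date is JDN 2586820; 2586820 − 16 = 2586804.
JDN 2586804 corresponds to April 14, 2370 CE.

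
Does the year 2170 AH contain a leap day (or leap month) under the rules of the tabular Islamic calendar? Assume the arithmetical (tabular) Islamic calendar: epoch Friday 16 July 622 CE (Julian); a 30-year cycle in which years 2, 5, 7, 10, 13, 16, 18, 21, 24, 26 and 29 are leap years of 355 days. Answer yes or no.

Year 2170 AH is year 10 of its 30-year cycle; leap positions are 2, 5, 7, 10, 13, 16, 18, 21, 24, 26, 29, so it is a leap year (355 days).

yes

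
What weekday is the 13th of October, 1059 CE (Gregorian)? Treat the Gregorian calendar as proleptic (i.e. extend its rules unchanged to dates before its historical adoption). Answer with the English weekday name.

JDN 2108137 mod 7 = 3, and JDN 0 was a Monday, so this is a Thursday.

Thursday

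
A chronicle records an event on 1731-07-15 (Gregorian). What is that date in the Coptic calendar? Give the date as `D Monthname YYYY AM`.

10 Epip 1447 AM

Both dates share Julian Day Number 2353490; in the Coptic calendar that is 10 Epip 1447 AM.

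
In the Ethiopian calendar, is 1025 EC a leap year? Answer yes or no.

no

1025 mod 4 = 1; in the Ethiopian calendar a year is leap when year mod 4 = 3, so it is a common year.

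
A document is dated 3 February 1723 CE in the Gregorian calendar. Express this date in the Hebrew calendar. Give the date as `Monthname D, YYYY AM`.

Shevat 28, 5483 AM

Julian Day Number of the source date = 2350406.
Converting JDN 2350406 to the Hebrew calendar gives 28 Shevat 5483 AM.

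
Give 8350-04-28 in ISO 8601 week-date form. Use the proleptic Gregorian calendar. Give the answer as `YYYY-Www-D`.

8350-W17-5

The weekday is Friday (ISO weekday 5).
That Friday belongs to ISO week 17 of ISO year 8350.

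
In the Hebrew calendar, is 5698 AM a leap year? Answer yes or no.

Hebrew year 5698 is year 17 of its 19-year Metonic cycle; leap years are at positions 3, 6, 8, 11, 14, 17, 19, so it is a leap year (13 months).

yes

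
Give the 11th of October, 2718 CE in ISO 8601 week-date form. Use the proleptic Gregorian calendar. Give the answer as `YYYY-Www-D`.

The weekday is Friday (ISO weekday 5).
That Friday belongs to ISO week 41 of ISO year 2718.

2718-W41-5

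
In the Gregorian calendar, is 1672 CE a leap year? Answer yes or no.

yes

1672 is divisible by 4 and not by 100, so it is a leap year.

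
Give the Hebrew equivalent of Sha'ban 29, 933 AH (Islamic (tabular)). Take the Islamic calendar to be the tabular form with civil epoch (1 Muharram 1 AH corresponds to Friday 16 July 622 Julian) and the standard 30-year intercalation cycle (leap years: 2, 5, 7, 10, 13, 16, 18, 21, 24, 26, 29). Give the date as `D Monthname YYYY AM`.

Julian Day Number of the source date = 2278945.
Converting JDN 2278945 to the Hebrew calendar gives 1 Tammuz 5287 AM.

1 Tammuz 5287 AM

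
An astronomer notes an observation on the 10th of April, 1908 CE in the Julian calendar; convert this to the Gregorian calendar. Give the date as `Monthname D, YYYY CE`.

The Julian–Gregorian offset here is 13 days (Julian trailing).
10 April 1908 Julian + 13 days → 23 April 1908 Gregorian.

April 23, 1908 CE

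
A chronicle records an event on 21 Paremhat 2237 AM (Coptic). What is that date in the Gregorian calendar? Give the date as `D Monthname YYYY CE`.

Julian Day Number of the source date = 2641929.
Converting JDN 2641929 to the Gregorian calendar gives 3 April 2521 CE.

3 April 2521 CE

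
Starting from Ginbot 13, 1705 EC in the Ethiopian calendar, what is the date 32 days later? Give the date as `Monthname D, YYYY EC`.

JDN of Ginbot 13, 1705 EC = 2346859.
2346859 + 32 = 2346891.
JDN 2346891 in the Ethiopian calendar is Sene 15, 1705 EC.

Sene 15, 1705 EC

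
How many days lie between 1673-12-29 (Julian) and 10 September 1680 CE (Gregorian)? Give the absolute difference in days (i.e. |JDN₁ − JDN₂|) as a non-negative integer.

JDN of the first date = 2332484.
JDN of the second date = 2334921.
|2334921 − 2332484| = 2437.

2437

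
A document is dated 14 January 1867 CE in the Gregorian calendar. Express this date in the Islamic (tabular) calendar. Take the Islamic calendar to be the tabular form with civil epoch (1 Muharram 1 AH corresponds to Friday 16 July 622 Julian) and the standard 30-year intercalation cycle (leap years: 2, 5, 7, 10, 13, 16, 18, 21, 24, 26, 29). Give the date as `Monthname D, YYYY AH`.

Ramadan 8, 1283 AH

Both dates share Julian Day Number 2402981; in the tabular Islamic calendar that is 8 Ramadan 1283 AH.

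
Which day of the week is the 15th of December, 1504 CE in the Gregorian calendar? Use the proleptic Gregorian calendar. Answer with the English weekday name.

Thursday

2270733 ≡ 3 (mod 7); counting from Monday = 0 gives Thursday.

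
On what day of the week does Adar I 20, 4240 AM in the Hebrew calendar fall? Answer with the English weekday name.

Equivalently 17 February 480 Gregorian, JDN 1896424.
JDN 1896424 mod 7 = 5, and JDN 0 was a Monday, so this is a Saturday.

Saturday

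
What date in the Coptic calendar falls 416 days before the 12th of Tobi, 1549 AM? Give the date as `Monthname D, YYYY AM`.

The starting date is JDN 2390568; 2390568 − 416 = 2390152.
JDN 2390152 corresponds to Hathor 21, 1548 AM.

Hathor 21, 1548 AM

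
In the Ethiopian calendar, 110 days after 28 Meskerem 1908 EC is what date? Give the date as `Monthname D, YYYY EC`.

Tir 18, 1908 EC

Counting 110 days forward from JDN 2420780 reaches JDN 2420890, which is Tir 18, 1908 EC.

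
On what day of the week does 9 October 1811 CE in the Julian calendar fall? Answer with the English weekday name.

Monday

In the Gregorian calendar this is 21 October 1811 (JDN 2382807).
2382807 ≡ 0 (mod 7); counting from Monday = 0 gives Monday.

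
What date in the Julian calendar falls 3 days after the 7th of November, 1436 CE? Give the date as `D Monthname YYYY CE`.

10 November 1436 CE

Counting 3 days forward from JDN 2245868 reaches JDN 2245871, which is 10 November 1436 CE.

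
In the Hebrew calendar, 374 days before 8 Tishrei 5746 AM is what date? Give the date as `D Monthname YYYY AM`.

17 Elul 5744 AM

Counting 374 days back from JDN 2446332 reaches JDN 2445958, which is 17 Elul 5744 AM.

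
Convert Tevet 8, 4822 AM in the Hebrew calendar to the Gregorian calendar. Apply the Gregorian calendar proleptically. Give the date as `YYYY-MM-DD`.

Both dates share Julian Day Number 2108945; in the Gregorian calendar that is 29 December 1061 CE.

1061-12-29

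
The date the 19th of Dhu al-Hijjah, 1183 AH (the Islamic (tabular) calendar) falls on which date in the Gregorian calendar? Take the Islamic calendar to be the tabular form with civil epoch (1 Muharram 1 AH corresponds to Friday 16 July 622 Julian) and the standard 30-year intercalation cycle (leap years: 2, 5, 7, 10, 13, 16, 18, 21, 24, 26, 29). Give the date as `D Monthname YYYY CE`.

15 April 1770 CE

Julian Day Number of the source date = 2367644.
Converting JDN 2367644 to the Gregorian calendar gives 15 April 1770 CE.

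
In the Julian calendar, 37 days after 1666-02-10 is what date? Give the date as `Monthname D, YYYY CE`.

JDN of 1666-02-10 = 2329605.
2329605 + 37 = 2329642.
JDN 2329642 in the Julian calendar is March 19, 1666 CE.

March 19, 1666 CE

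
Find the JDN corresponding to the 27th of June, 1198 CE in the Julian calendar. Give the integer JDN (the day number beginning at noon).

2158805

Equivalently 4 July 1198 (proleptic Gregorian).
JDN 2400001 is 17 November 1858 CE (Gregorian), MJD 0; the target day is −241196 days from there, so JDN = 2158805.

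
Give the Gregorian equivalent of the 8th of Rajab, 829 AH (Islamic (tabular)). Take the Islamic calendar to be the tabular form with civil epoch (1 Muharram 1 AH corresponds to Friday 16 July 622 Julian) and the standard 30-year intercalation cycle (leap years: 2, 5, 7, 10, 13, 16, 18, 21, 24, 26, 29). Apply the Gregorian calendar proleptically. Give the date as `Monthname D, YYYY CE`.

Both dates share Julian Day Number 2242040; in the Gregorian calendar that is 25 May 1426 CE.

May 25, 1426 CE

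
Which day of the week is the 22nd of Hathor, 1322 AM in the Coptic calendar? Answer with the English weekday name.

Monday

Equivalently 28 November 1605 Gregorian, JDN 2307606.
Since JDN mod 7 = 0 (0 = Monday), the day is Monday.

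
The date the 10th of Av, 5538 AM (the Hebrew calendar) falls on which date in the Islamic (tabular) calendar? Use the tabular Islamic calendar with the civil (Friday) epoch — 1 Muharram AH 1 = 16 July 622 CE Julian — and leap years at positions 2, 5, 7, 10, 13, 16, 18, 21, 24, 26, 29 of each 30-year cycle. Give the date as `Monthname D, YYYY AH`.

Rajab 9, 1192 AH

Julian Day Number of the source date = 2370676.
Converting JDN 2370676 to the tabular Islamic calendar gives 9 Rajab 1192 AH.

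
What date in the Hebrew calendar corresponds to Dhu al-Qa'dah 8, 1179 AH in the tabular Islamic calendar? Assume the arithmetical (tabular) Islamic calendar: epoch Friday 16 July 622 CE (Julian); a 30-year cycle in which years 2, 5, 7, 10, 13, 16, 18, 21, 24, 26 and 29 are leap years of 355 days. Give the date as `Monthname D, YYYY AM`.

Iyar 9, 5526 AM

Julian Day Number of the source date = 2366186.
Converting JDN 2366186 to the Hebrew calendar gives 9 Iyar 5526 AM.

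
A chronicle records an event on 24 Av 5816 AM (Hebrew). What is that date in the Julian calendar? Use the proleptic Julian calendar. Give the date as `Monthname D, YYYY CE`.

July 24, 2056 CE

The source date corresponds to 6 August 2056 in the Gregorian calendar (JDN 2472217).
That day falls on 24 July 2056 CE in the Julian calendar.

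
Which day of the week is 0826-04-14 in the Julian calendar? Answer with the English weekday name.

Saturday

Equivalently 18 April 826 Gregorian, JDN 2022858.
JDN 2022858 mod 7 = 5, and JDN 0 was a Monday, so this is a Saturday.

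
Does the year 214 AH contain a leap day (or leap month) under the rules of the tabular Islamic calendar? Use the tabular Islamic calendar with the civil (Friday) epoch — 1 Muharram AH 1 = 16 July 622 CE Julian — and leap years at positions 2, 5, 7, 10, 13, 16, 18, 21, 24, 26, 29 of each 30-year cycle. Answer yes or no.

Year 214 AH is year 4 of its 30-year cycle; leap positions are 2, 5, 7, 10, 13, 16, 18, 21, 24, 26, 29, so it is a common year (354 days).

no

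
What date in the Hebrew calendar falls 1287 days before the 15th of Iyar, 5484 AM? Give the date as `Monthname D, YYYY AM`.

The starting date is JDN 2350866; 2350866 − 1287 = 2349579.
JDN 2349579 corresponds to Tishrei 27, 5481 AM.

Tishrei 27, 5481 AM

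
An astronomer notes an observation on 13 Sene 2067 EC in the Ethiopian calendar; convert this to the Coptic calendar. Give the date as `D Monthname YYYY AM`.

Julian Day Number of the source date = 2479109.
Converting JDN 2479109 to the Coptic calendar gives 13 Paoni 1791 AM.

13 Paoni 1791 AM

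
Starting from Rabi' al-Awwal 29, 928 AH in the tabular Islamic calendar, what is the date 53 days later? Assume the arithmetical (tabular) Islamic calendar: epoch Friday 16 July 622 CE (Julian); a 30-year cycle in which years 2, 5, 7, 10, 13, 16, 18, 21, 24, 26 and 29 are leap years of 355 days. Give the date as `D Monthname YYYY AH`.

23 Jumada al-Awwal 928 AH

JDN of Rabi' al-Awwal 29, 928 AH = 2277025.
2277025 + 53 = 2277078.
JDN 2277078 in the tabular Islamic calendar is 23 Jumada al-Awwal 928 AH.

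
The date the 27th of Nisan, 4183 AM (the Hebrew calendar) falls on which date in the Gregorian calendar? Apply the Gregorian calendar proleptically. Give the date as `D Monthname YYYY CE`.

25 April 423 CE

Julian Day Number of the source date = 1875672.
Converting JDN 1875672 to the Gregorian calendar gives 25 April 423 CE.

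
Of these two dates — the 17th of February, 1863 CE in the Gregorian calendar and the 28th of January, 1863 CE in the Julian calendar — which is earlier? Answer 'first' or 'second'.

Converting both to JDN: 2401554 vs 2401546; the smaller is the second.

second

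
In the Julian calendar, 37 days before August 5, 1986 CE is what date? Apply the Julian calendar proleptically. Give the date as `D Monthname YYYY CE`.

29 June 1986 CE

JDN of August 5, 1986 CE = 2446661.
2446661 − 37 = 2446624.
JDN 2446624 in the Julian calendar is 29 June 1986 CE.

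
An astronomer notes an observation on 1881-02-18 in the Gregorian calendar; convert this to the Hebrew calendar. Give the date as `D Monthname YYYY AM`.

Julian Day Number of the source date = 2408130.
Converting JDN 2408130 to the Hebrew calendar gives 19 Adar I 5641 AM.

19 Adar I 5641 AM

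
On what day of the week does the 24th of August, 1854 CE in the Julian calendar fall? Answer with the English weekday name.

Tuesday

In the Gregorian calendar this is 5 September 1854 (JDN 2398467).
JDN 2398467 mod 7 = 1, and JDN 0 was a Monday, so this is a Tuesday.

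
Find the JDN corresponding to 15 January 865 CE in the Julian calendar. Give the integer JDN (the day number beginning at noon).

2037014

Equivalently 19 January 865 (proleptic Gregorian).
JDN 2451545 is 1 January 2000 CE (Gregorian); the target day is −414531 days from there, so JDN = 2037014.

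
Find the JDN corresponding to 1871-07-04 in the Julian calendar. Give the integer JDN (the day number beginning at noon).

In the Gregorian calendar the same day is 16 July 1871.
JDN 2451545 is 1 January 2000 CE (Gregorian); the target day is −46920 days from there, so JDN = 2404625.

2404625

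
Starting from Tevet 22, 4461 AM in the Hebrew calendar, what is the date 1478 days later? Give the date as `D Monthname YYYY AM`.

24 Shevat 4465 AM

JDN of Tevet 22, 4461 AM = 1977105.
1977105 + 1478 = 1978583.
JDN 1978583 in the Hebrew calendar is 24 Shevat 4465 AM.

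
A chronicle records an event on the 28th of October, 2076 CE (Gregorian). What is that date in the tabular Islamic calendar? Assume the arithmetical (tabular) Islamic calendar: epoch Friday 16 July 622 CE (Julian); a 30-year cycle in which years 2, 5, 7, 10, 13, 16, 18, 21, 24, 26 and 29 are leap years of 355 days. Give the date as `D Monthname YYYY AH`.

30 Dhu al-Qa'dah 1499 AH

Both dates share Julian Day Number 2479605; in the tabular Islamic calendar that is 30 Dhu al-Qa'dah 1499 AH.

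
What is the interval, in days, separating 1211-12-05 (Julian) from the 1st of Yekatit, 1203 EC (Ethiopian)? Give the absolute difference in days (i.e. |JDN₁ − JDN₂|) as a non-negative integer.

JDN of the first date = 2163714.
JDN of the second date = 2163401.
|2163401 − 2163714| = 313.

313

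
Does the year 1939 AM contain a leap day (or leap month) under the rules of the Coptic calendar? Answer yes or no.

yes

1939 mod 4 = 3; in the Coptic calendar a year is leap when year mod 4 = 3, so it is a leap year.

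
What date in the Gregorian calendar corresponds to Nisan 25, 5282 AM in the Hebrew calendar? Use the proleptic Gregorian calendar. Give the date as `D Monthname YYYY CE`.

Both dates share Julian Day Number 2277080; in the Gregorian calendar that is 2 May 1522 CE.

2 May 1522 CE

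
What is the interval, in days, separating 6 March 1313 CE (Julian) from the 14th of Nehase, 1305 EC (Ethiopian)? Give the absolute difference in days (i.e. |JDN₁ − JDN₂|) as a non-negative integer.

JDN of the first date = 2200696.
JDN of the second date = 2200850.
|2200850 − 2200696| = 154.

154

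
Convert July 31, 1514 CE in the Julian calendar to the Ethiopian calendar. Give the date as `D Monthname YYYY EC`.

Both dates share Julian Day Number 2274258; in the Ethiopian calendar that is 7 Nehase 1506 EC.

7 Nehase 1506 EC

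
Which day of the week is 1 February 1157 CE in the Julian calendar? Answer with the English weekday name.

Equivalently 8 February 1157 Gregorian, JDN 2143684.
JDN 2143684 mod 7 = 4, and JDN 0 was a Monday, so this is a Friday.

Friday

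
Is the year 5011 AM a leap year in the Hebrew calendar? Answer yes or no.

Hebrew year 5011 is year 14 of its 19-year Metonic cycle; leap years are at positions 3, 6, 8, 11, 14, 17, 19, so it is a leap year (13 months).

yes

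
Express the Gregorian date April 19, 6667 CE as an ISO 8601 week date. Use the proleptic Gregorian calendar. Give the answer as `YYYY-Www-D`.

The weekday is Friday (ISO weekday 5).
That Friday belongs to ISO week 16 of ISO year 6667.

6667-W16-5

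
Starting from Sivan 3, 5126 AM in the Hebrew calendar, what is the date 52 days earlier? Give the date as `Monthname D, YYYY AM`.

The starting date is JDN 2220123; 2220123 − 52 = 2220071.
JDN 2220071 corresponds to Nisan 10, 5126 AM.

Nisan 10, 5126 AM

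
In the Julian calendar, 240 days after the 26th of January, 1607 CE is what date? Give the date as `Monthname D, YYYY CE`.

September 23, 1607 CE

Counting 240 days forward from JDN 2308040 reaches JDN 2308280, which is September 23, 1607 CE.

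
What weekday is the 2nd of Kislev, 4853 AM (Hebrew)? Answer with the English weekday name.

This is JDN 2120219 (10 November 1092 Gregorian).
Since JDN mod 7 = 3 (0 = Monday), the day is Thursday.

Thursday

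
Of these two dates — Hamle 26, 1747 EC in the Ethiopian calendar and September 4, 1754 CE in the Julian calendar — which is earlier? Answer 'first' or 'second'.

The two dates have Julian Day Numbers 2362272 and 2361953 respectively.
Since 2361953 < 2362272, the second date comes first.

second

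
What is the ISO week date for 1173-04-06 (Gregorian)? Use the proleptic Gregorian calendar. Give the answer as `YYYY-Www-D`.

The weekday is Friday (ISO weekday 5).
That Friday belongs to ISO week 14 of ISO year 1173.

1173-W14-5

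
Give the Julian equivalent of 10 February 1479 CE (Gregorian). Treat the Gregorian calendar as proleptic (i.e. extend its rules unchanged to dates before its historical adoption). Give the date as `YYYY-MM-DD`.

1479-02-01

At this point the Julian calendar is 9 days behind the Gregorian.
10 February 1479 Gregorian − 9 days → 1 February 1479 Julian.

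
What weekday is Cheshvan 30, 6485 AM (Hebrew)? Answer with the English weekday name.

In the Gregorian calendar this is 9 November 2724 (JDN 2716293).
Since JDN mod 7 = 6 (0 = Monday), the day is Sunday.

Sunday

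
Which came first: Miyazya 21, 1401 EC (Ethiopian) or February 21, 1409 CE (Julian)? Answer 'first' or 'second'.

The two dates have Julian Day Numbers 2235801 and 2235747 respectively.
Since 2235747 < 2235801, the second date comes first.

second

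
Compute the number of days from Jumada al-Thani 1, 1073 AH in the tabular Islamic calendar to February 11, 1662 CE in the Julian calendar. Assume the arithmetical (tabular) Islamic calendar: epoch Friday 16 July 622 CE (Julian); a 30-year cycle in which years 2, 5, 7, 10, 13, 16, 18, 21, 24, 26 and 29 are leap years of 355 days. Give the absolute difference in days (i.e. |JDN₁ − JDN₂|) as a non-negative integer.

324

First date → JDN 2328469; second date → JDN 2328145.
The interval is |2328469 − 2328145| = 324 days.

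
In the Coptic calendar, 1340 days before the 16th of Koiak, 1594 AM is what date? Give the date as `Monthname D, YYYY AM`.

Parmouti 17, 1590 AM

The starting date is JDN 2406978; 2406978 − 1340 = 2405638.
JDN 2405638 corresponds to Parmouti 17, 1590 AM.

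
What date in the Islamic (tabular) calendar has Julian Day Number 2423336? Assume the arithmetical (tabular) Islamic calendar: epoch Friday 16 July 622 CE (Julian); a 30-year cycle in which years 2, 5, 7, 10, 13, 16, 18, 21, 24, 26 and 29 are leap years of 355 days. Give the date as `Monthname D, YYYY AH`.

Safar 16, 1341 AH

JDN 2423336 is 8 October 1922 in the Gregorian calendar.
In the tabular Islamic calendar that day is Safar 16, 1341 AH.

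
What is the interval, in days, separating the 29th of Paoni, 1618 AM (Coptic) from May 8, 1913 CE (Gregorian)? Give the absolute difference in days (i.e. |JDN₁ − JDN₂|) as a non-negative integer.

3959

First date → JDN 2415937; second date → JDN 2419896.
The interval is |2415937 − 2419896| = 3959 days.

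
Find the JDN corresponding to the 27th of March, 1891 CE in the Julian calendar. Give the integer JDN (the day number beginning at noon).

Equivalently 8 April 1891 (Gregorian).
JDN 2451545 is 1 January 2000 CE (Gregorian); the target day is −39714 days from there, so JDN = 2411831.

2411831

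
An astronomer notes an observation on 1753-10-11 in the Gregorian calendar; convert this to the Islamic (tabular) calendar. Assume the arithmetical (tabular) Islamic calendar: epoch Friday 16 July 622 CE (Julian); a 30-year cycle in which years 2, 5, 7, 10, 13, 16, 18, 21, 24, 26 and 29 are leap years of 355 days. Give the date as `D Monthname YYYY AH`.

13 Dhu al-Hijjah 1166 AH

Both dates share Julian Day Number 2361614; in the tabular Islamic calendar that is 13 Dhu al-Hijjah 1166 AH.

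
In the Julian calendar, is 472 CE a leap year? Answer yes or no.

472 mod 4 = 0, so it is a leap year in the Julian calendar.

yes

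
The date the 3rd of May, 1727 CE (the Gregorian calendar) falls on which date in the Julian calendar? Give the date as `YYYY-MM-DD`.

1727-04-22

For dates in this range the Gregorian date is 11 days ahead of the Julian.
3 May 1727 Gregorian − 11 days → 22 April 1727 Julian.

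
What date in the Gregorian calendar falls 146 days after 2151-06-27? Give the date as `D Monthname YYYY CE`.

The starting date is JDN 2506874; 2506874 + 146 = 2507020.
JDN 2507020 corresponds to 20 November 2151 CE.

20 November 2151 CE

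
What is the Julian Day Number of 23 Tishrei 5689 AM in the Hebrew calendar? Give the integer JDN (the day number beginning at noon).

Equivalently 7 October 1928 (Gregorian).
JDN 2451545 is 1 January 2000 CE (Gregorian); the target day is −26018 days from there, so JDN = 2425527.

2425527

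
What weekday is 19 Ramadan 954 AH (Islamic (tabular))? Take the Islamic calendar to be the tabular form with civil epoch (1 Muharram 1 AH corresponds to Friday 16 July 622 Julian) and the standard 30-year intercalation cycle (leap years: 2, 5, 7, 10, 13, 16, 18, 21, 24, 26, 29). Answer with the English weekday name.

Wednesday

This is JDN 2286405 (12 November 1547 Gregorian).
Since JDN mod 7 = 2 (0 = Monday), the day is Wednesday.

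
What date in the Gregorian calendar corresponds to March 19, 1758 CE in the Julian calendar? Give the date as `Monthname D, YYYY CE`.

At this point the Julian calendar is 11 days behind the Gregorian.
19 March 1758 Julian + 11 days → 30 March 1758 Gregorian.

March 30, 1758 CE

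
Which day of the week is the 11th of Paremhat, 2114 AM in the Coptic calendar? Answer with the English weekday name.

In the Gregorian calendar this is 23 March 2398 (JDN 2596993).
JDN 2596993 mod 7 = 0, and JDN 0 was a Monday, so this is a Monday.

Monday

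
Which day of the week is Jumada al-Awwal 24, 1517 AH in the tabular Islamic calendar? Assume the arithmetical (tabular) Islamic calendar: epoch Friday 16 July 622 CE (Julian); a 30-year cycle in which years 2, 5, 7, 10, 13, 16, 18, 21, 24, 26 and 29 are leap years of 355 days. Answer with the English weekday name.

Equivalently 15 October 2093 Gregorian, JDN 2485801.
2485801 ≡ 3 (mod 7); counting from Monday = 0 gives Thursday.

Thursday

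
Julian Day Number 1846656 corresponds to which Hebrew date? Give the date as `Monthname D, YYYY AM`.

Kislev 11, 4104 AM

The proleptic Gregorian equivalent of JDN 1846656 is 15 November 343.
In the Hebrew calendar that day is Kislev 11, 4104 AM.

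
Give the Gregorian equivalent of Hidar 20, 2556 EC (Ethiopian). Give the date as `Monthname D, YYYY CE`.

Julian Day Number of the source date = 2657514.
Converting JDN 2657514 to the Gregorian calendar gives 4 December 2563 CE.

December 4, 2563 CE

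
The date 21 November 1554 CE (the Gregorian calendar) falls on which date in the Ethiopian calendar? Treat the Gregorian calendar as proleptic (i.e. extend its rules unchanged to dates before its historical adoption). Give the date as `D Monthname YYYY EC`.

15 Hidar 1547 EC

Both dates share Julian Day Number 2288971; in the Ethiopian calendar that is 15 Hidar 1547 EC.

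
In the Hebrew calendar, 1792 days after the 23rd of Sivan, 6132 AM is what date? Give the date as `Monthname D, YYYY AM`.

Iyar 14, 6137 AM

JDN of the 23rd of Sivan, 6132 AM = 2587592.
2587592 + 1792 = 2589384.
JDN 2589384 in the Hebrew calendar is Iyar 14, 6137 AM.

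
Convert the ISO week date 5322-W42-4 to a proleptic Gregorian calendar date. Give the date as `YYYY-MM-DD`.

ISO week 1 of 5322 is the week containing the first Thursday of 5322.
Week 42, day 4 (Thursday) lands on 5322-10-15.

5322-10-15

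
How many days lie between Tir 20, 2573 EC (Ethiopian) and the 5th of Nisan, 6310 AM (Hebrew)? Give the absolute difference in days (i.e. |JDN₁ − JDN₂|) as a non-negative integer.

JDN of the first date = 2663783.
JDN of the second date = 2652512.
|2652512 − 2663783| = 11271.

11271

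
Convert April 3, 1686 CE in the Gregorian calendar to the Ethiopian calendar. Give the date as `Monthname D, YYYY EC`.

Megabit 28, 1678 EC

Both dates share Julian Day Number 2336952; in the Ethiopian calendar that is 28 Megabit 1678 EC.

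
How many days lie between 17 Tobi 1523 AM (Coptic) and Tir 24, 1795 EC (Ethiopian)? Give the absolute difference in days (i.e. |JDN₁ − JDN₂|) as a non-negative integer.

1454

JDN of the first date = 2381076.
JDN of the second date = 2379622.
|2379622 − 2381076| = 1454.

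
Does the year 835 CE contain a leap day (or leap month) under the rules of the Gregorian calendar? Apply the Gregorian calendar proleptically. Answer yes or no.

no

835 is not divisible by 4, so it is a common year.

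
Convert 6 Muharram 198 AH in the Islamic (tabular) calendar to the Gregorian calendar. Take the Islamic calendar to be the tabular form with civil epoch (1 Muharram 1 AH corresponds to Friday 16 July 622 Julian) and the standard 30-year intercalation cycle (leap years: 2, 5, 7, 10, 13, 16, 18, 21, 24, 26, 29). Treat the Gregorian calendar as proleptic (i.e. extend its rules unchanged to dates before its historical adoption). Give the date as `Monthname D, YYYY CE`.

September 10, 813 CE

Julian Day Number of the source date = 2018255.
Converting JDN 2018255 to the Gregorian calendar gives 10 September 813 CE.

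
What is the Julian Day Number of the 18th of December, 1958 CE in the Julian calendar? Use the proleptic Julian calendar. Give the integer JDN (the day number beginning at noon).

In the Gregorian calendar the same day is 31 December 1958.
JDN 2299161 is 15 October 1582 CE (Gregorian); the target day is +137408 days from there, so JDN = 2436569.

2436569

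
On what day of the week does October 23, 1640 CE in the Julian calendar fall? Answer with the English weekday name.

Friday

This is JDN 2320364 (2 November 1640 Gregorian).
2320364 ≡ 4 (mod 7); counting from Monday = 0 gives Friday.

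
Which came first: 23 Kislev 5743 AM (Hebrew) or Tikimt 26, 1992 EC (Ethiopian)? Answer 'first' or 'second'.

The two dates have Julian Day Numbers 2445313 and 2451489 respectively.
Since 2445313 < 2451489, the first date comes first.

first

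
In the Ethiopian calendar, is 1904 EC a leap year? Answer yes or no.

1904 mod 4 = 0; in the Ethiopian calendar a year is leap when year mod 4 = 3, so it is a common year.

no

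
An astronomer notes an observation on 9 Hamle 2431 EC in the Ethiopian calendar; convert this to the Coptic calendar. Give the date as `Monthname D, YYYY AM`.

Julian Day Number of the source date = 2612086.
Converting JDN 2612086 to the Coptic calendar gives 9 Epip 2155 AM.

Epip 9, 2155 AM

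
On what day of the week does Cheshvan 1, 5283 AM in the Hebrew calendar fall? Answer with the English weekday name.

Equivalently 1 November 1522 Gregorian, JDN 2277263.
2277263 ≡ 2 (mod 7); counting from Monday = 0 gives Wednesday.

Wednesday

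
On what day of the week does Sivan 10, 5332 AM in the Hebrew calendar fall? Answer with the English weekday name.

Equivalently 1 June 1572 Gregorian, JDN 2295373.
2295373 ≡ 3 (mod 7); counting from Monday = 0 gives Thursday.

Thursday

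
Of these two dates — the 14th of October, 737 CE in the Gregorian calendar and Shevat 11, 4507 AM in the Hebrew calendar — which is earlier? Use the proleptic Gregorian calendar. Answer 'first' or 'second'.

first

The two dates have Julian Day Numbers 1990530 and 1993925 respectively.
Since 1990530 < 1993925, the first date comes first.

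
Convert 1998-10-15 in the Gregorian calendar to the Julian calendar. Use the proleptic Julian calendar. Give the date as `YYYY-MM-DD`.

1998-10-02

The Julian–Gregorian offset here is 13 days (Julian trailing).
15 October 1998 Gregorian − 13 days → 2 October 1998 Julian.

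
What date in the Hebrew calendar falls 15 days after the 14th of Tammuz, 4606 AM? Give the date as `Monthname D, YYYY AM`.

Counting 15 days forward from JDN 2030252 reaches JDN 2030267, which is Tammuz 29, 4606 AM.

Tammuz 29, 4606 AM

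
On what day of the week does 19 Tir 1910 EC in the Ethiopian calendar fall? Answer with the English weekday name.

Sunday

Equivalently 27 January 1918 Gregorian, JDN 2421621.
Since JDN mod 7 = 6 (0 = Monday), the day is Sunday.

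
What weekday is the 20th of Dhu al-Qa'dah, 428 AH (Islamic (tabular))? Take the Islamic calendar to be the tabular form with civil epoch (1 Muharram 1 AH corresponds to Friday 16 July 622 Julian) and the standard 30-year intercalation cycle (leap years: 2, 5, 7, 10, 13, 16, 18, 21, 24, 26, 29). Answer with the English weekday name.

This is JDN 2100069 (10 September 1037 Gregorian).
JDN 2100069 mod 7 = 6, and JDN 0 was a Monday, so this is a Sunday.

Sunday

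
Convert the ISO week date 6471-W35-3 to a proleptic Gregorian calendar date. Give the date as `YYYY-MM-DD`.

ISO week 1 of 6471 is the week containing the first Thursday of 6471.
Week 35, day 3 (Wednesday) lands on 6471-08-26.

6471-08-26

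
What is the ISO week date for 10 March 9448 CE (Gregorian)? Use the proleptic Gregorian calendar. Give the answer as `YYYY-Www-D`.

The weekday is Friday (ISO weekday 5).
That Friday belongs to ISO week 10 of ISO year 9448.

9448-W10-5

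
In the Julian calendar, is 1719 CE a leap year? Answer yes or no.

1719 mod 4 = 3, so it is a common year in the Julian calendar.

no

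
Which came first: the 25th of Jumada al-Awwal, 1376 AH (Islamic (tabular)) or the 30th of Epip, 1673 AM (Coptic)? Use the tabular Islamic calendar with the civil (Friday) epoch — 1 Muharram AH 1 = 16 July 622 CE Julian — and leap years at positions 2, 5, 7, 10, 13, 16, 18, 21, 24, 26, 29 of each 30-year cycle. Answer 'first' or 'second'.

first

First date → JDN 2435836; second date → JDN 2436057.
JDN 2435836 < JDN 2436057, so the first date is earlier.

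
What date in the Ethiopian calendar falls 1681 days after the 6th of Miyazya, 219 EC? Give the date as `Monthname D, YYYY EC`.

Hidar 10, 224 EC

Counting 1681 days forward from JDN 1804060 reaches JDN 1805741, which is Hidar 10, 224 EC.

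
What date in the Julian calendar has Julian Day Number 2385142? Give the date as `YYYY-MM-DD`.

1818-03-01

JDN 2385142 is 13 March 1818 in the Gregorian calendar.
In the Julian calendar that day is 1818-03-01.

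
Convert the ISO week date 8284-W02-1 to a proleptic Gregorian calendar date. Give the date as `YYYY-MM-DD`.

ISO week 1 of 8284 is the week containing the first Thursday of 8284.
Week 2, day 1 (Monday) lands on 8284-01-07.

8284-01-07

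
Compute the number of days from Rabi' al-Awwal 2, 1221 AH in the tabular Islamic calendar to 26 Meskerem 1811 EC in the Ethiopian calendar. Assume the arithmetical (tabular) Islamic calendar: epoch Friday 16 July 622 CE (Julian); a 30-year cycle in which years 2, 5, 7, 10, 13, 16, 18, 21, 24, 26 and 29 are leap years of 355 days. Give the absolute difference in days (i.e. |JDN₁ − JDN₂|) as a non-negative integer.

4521

JDN of the first date = 2380827.
JDN of the second date = 2385348.
|2385348 − 2380827| = 4521.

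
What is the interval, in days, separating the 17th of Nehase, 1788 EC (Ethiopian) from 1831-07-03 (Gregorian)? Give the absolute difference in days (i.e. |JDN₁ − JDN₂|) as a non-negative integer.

First date → JDN 2377269; second date → JDN 2390002.
The interval is |2377269 − 2390002| = 12733 days.

12733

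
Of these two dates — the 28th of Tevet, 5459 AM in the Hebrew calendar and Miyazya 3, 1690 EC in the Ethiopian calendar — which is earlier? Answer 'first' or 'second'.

second

First date → JDN 2341606; second date → JDN 2341340.
JDN 2341340 < JDN 2341606, so the second date is earlier.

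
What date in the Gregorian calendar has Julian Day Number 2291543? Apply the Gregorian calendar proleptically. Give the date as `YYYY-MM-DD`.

JDN 2451545 is 1 Jan 2000; 2291543 is −160002 days from there.

1561-12-06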